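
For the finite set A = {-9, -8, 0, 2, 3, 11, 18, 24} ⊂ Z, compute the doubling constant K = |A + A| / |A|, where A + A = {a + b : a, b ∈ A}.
K = |A + A| / |A| = 33/8

Enumerate A + A = {a + b : a, b ∈ A}. With |A| = 8, there are |A|^2 = 64 ordered sum pairs; collecting distinct values, A + A = {-18, -17, -16, -9, -8, -7, -6, -5, 0, 2, 3, 4, 5, 6, 9, 10, 11, 13, 14, 15, 16, 18, 20, 21, 22, 24, 26, 27, 29, 35, 36, 42, 48}, so |A + A| = 33. Thus K = 33/8. For comparison, the minimum possible |A + A| over all 8-element sets is 2·8 − 1 = 15 (so min K = 15/8), attained only by arithmetic progressions.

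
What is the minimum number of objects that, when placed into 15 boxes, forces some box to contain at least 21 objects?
n = (21 − 1)·15 + 1 = 301

By the generalised pigeonhole principle, to guarantee some box contains ≥ r objects we need more than (r − 1) · k objects total. Threshold: n = (r − 1) · k + 1. With r = 21 and k = 15: n = 20 · 15 + 1 = 300 + 1 = 301. For n = 300 = 20 · 15, we can put exactly 20 objects in every box, avoiding 21 in any single one — so 301 is tight.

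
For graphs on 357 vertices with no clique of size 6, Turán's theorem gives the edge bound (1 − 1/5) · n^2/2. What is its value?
Turán density bound = (4/5) · 357^2/2 = 254898/5 ≈ 50979.6

Turán's theorem: ex(n, K_{r+1}) is achieved by the complete r-partite Turán graph T(n, r) with parts as balanced as possible, and is at most (1 − 1/r) · n^2/2. For r = 5, n = 357: the density bound is (4/5) · 127449/2 = 254898/5 ≈ 50979.6. The integer-valued extremum is e(T(357, 5)) = 50979, which is strictly less than the density bound 254898/5 since 5 ∤ 357 (the parts of T(357, 5) cannot all be equal).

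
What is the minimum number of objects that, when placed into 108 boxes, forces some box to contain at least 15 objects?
n = (15 − 1)·108 + 1 = 1513

By the generalised pigeonhole principle, to guarantee some box contains ≥ r objects we need more than (r − 1) · k objects total. Threshold: n = (r − 1) · k + 1. With r = 15 and k = 108: n = 14 · 108 + 1 = 1512 + 1 = 1513. For n = 1512 = 14 · 108, we can put exactly 14 objects in every box, avoiding 15 in any single one — so 1513 is tight.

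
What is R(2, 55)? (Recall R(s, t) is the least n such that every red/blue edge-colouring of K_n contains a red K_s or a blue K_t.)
R(2, 55) = 55

R(2, k) = k for all k ≥ 2: in a 2-colouring of K_k, either some edge is red (a red K_2) or all edges are blue (a blue K_k). And K_{54} coloured all-blue has no blue K_55, so R(2, 55) > 54. Hence R(2, 55) = 55.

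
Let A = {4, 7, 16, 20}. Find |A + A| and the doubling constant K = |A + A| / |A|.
K = |A + A| / |A| = 10/4 = 5/2

Enumerate A + A = {a + b : a, b ∈ A}. With |A| = 4, there are |A|^2 = 16 ordered sum pairs; collecting distinct values, A + A = {8, 11, 14, 20, 23, 24, 27, 32, 36, 40}, so |A + A| = 10. Thus K = 10/4 = 5/2. For comparison, the minimum possible |A + A| over all 4-element sets is 2·4 − 1 = 7 (so min K = 7/4), attained only by arithmetic progressions.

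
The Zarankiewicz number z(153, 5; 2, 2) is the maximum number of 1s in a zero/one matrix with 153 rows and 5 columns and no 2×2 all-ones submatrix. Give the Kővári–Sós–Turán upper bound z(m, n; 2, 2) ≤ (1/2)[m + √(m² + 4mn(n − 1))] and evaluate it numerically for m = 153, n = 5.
z(153, 5; 2, 2) ≤ (1/2)[153 + √(153² + 4·153·5·4)] = (1/2)[153 + √35649] = 170.9047

Kővári–Sós–Turán: let r_1, ..., r_153 be the row sums and z = Σ r_i the total number of 1s. Each pair of columns can share at most one row with both entries 1 (else a 2×2 all-ones block appears), so Σ_i C(r_i, 2) ≤ C(5, 2) = 10. By convexity Σ_i C(r_i, 2) ≥ 153·C(z/153, 2) = z(z − 153)/(2·153), giving z² − 153z − 153·5·4 ≤ 0 and hence z ≤ (1/2)[153 + √(23409 + 4·3060)] = (1/2)[153 + √35649] ≈ (1/2)(153 + 188.8094) = 170.9047.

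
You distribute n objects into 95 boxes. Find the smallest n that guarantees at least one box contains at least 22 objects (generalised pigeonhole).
n = (22 − 1)·95 + 1 = 1996

By the generalised pigeonhole principle, to guarantee some box contains ≥ r objects we need more than (r − 1) · k objects total. Threshold: n = (r − 1) · k + 1. With r = 22 and k = 95: n = 21 · 95 + 1 = 1995 + 1 = 1996. For n = 1995 = 21 · 95, we can put exactly 21 objects in every box, avoiding 22 in any single one — so 1996 is tight.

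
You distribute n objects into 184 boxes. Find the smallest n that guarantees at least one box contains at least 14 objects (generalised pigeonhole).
n = (14 − 1)·184 + 1 = 2393

By the generalised pigeonhole principle, to guarantee some box contains ≥ r objects we need more than (r − 1) · k objects total. Threshold: n = (r − 1) · k + 1. With r = 14 and k = 184: n = 13 · 184 + 1 = 2392 + 1 = 2393. For n = 2392 = 13 · 184, we can put exactly 13 objects in every box, avoiding 14 in any single one — so 2393 is tight.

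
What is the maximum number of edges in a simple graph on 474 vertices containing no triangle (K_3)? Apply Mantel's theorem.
ex(474, K_3) = ⌊474^2/4⌋ = 56169

Mantel (1907): a triangle-free graph on n vertices has at most ⌊n^2/4⌋ edges, with equality for the complete bipartite graph K_{⌊n/2⌋, ⌈n/2⌉}. For n = 474: ⌊474^2/4⌋ = ⌊224676/4⌋ = 56169. The extremal graph is K_{237, 237}, which has 237·237 = 56169 edges.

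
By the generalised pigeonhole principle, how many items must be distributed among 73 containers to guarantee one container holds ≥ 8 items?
n = (8 − 1)·73 + 1 = 512

By the generalised pigeonhole principle, to guarantee some box contains ≥ r objects we need more than (r − 1) · k objects total. Threshold: n = (r − 1) · k + 1. With r = 8 and k = 73: n = 7 · 73 + 1 = 511 + 1 = 512. For n = 511 = 7 · 73, we can put exactly 7 objects in every box, avoiding 8 in any single one — so 512 is tight.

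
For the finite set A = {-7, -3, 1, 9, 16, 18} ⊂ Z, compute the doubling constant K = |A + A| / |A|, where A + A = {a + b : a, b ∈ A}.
K = |A + A| / |A| = 19/6

Enumerate A + A = {a + b : a, b ∈ A}. With |A| = 6, there are |A|^2 = 36 ordered sum pairs; collecting distinct values, A + A = {-14, -10, -6, -2, 2, 6, 9, 10, 11, 13, 15, 17, 18, 19, 25, 27, 32, 34, 36}, so |A + A| = 19. Thus K = 19/6. For comparison, the minimum possible |A + A| over all 6-element sets is 2·6 − 1 = 11 (so min K = 11/6), attained only by arithmetic progressions.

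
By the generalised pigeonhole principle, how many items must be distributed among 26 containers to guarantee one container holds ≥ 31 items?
n = (31 − 1)·26 + 1 = 781

By the generalised pigeonhole principle, to guarantee some box contains ≥ r objects we need more than (r − 1) · k objects total. Threshold: n = (r − 1) · k + 1. With r = 31 and k = 26: n = 30 · 26 + 1 = 780 + 1 = 781. For n = 780 = 30 · 26, we can put exactly 30 objects in every box, avoiding 31 in any single one — so 781 is tight.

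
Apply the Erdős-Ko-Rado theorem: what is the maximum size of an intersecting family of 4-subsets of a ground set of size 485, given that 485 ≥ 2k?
max |F| = C(484, 3) = 18779684

Erdős-Ko-Rado (1961): when n ≥ 2k, max |F| = C(n−1, k−1). The bound is attained by the star {A : i ∈ A} for any fixed i ∈ [n]. Here C(485−1, 4−1) = C(484, 3) = 18779684.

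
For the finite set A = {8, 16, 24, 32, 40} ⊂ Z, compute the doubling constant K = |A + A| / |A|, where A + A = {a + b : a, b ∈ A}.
K = |A + A| / |A| = 9/5

Enumerate A + A = {a + b : a, b ∈ A}. With |A| = 5, there are |A|^2 = 25 ordered sum pairs; collecting distinct values, A + A = {16, 24, 32, 40, 48, 56, 64, 72, 80}, so |A + A| = 9. Thus K = 9/5. Here |A + A| = 2|A| − 1 = 9, the minimum possible — so K = 9/5 is minimal, which holds iff A is an arithmetic progression.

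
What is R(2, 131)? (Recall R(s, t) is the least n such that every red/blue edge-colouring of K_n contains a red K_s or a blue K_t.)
R(2, 131) = 131

R(2, k) = k for all k ≥ 2: in a 2-colouring of K_k, either some edge is red (a red K_2) or all edges are blue (a blue K_k). And K_{130} coloured all-blue has no blue K_131, so R(2, 131) > 130. Hence R(2, 131) = 131.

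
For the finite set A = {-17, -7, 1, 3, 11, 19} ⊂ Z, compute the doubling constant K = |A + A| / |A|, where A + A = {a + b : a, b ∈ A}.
K = |A + A| / |A| = 15/6 = 5/2

Enumerate A + A = {a + b : a, b ∈ A}. With |A| = 6, there are |A|^2 = 36 ordered sum pairs; collecting distinct values, A + A = {-34, -24, -16, -14, -6, -4, 2, 4, 6, 12, 14, 20, 22, 30, 38}, so |A + A| = 15. Thus K = 15/6 = 5/2. For comparison, the minimum possible |A + A| over all 6-element sets is 2·6 − 1 = 11 (so min K = 11/6), attained only by arithmetic progressions.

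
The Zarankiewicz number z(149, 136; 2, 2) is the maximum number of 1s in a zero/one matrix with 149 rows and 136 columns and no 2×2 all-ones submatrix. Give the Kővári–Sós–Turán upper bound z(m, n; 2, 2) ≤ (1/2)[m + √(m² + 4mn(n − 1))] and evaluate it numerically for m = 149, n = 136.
z(149, 136; 2, 2) ≤ (1/2)[149 + √(149² + 4·149·136·135)] = (1/2)[149 + √10964761] = 1730.154

Kővári–Sós–Turán: let r_1, ..., r_149 be the row sums and z = Σ r_i the total number of 1s. Each pair of columns can share at most one row with both entries 1 (else a 2×2 all-ones block appears), so Σ_i C(r_i, 2) ≤ C(136, 2) = 9180. By convexity Σ_i C(r_i, 2) ≥ 149·C(z/149, 2) = z(z − 149)/(2·149), giving z² − 149z − 149·136·135 ≤ 0 and hence z ≤ (1/2)[149 + √(22201 + 4·2735640)] = (1/2)[149 + √10964761] ≈ (1/2)(149 + 3311.308) = 1730.154.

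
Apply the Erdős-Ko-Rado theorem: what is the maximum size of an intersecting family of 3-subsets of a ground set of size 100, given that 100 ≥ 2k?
max |F| = C(99, 2) = 4851

Erdős-Ko-Rado (1961): when n ≥ 2k, max |F| = C(n−1, k−1). The bound is attained by the star {A : i ∈ A} for any fixed i ∈ [n]. Here C(100−1, 3−1) = C(99, 2) = 4851.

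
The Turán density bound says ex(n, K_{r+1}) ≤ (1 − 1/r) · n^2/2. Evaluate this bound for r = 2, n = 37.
Turán density bound = (1/2) · 37^2/2 = 1369/4 ≈ 342.25

Turán's theorem: ex(n, K_{r+1}) is achieved by the complete r-partite Turán graph T(n, r) with parts as balanced as possible, and is at most (1 − 1/r) · n^2/2. For r = 2, n = 37: the density bound is (1/2) · 1369/2 = 1369/4 ≈ 342.25. The integer-valued extremum is e(T(37, 2)) = 342, which is strictly less than the density bound 1369/4 since 2 ∤ 37 (the parts of T(37, 2) cannot all be equal).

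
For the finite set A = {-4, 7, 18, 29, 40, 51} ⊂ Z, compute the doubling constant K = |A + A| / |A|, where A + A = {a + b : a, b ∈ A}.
K = |A + A| / |A| = 11/6

Enumerate A + A = {a + b : a, b ∈ A}. With |A| = 6, there are |A|^2 = 36 ordered sum pairs; collecting distinct values, A + A = {-8, 3, 14, 25, 36, 47, 58, 69, 80, 91, 102}, so |A + A| = 11. Thus K = 11/6. Here |A + A| = 2|A| − 1 = 11, the minimum possible — so K = 11/6 is minimal, which holds iff A is an arithmetic progression.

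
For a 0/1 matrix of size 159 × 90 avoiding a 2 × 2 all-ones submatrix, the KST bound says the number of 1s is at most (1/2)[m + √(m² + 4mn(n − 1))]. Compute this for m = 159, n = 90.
z(159, 90; 2, 2) ≤ (1/2)[159 + √(159² + 4·159·90·89)] = (1/2)[159 + √5119641] = 1210.8312

Kővári–Sós–Turán: let r_1, ..., r_159 be the row sums and z = Σ r_i the total number of 1s. Each pair of columns can share at most one row with both entries 1 (else a 2×2 all-ones block appears), so Σ_i C(r_i, 2) ≤ C(90, 2) = 4005. By convexity Σ_i C(r_i, 2) ≥ 159·C(z/159, 2) = z(z − 159)/(2·159), giving z² − 159z − 159·90·89 ≤ 0 and hence z ≤ (1/2)[159 + √(25281 + 4·1273590)] = (1/2)[159 + √5119641] ≈ (1/2)(159 + 2262.6624) = 1210.8312.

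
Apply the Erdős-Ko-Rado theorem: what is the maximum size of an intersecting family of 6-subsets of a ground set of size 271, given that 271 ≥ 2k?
max |F| = C(270, 5) = 11520265554

Erdős-Ko-Rado (1961): when n ≥ 2k, max |F| = C(n−1, k−1). The bound is attained by the star {A : i ∈ A} for any fixed i ∈ [n]. Here C(271−1, 6−1) = C(270, 5) = 11520265554.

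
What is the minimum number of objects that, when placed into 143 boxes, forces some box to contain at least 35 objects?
n = (35 − 1)·143 + 1 = 4863

By the generalised pigeonhole principle, to guarantee some box contains ≥ r objects we need more than (r − 1) · k objects total. Threshold: n = (r − 1) · k + 1. With r = 35 and k = 143: n = 34 · 143 + 1 = 4862 + 1 = 4863. For n = 4862 = 34 · 143, we can put exactly 34 objects in every box, avoiding 35 in any single one — so 4863 is tight.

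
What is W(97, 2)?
W(97, 2) = 97 + 1 = 98

A 2-term AP is any pair of integers, so a monochromatic 2-AP exists iff some colour is used at least twice. With 97 colours, the colouring i ↦ i on {1, ..., 97} uses each colour once, avoiding any monochromatic pair, so W(97, 2) > 97. For {1, ..., 98}, pigeonhole forces two integers of the same colour, which form a monochromatic 2-AP. Hence W(97, 2) = 98.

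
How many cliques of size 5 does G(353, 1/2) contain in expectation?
E[# K_5] = C(353, 5) · (1/2)^C(5, 2) = 44395270920 / 2^10 = 5549408865/128 = 43354756.7578125

For each 5-subset S of vertices (there are C(353, 5) = 44395270920 such S), let X_S = 1 if S induces a K_5 (all C(5, 2) = 10 edges present). Then P(X_S = 1) = (1/2)^10 = 1/1024. By linearity of expectation, E[# K_5] = C(353, 5) · (1/2)^10 = 44395270920 / 1024 = 5549408865/128 = 43354756.7578125.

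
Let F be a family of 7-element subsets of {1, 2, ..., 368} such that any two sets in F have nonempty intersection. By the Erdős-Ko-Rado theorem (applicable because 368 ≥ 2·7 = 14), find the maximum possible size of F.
max |F| = C(367, 6) = 3257047534741

The Erdős-Ko-Rado theorem states: for n ≥ 2k, an intersecting family of k-subsets of an n-element set has size at most C(n − 1, k − 1), with equality for 'star' families {A ⊆ [n] : |A| = k, i ∈ A} (fix an element i). For n = 368, k = 7: C(367, 6) = 3257047534741.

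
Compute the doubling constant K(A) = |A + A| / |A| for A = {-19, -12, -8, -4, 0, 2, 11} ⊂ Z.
K = |A + A| / |A| = 24/7

Enumerate A + A = {a + b : a, b ∈ A}. With |A| = 7, there are |A|^2 = 49 ordered sum pairs; collecting distinct values, A + A = {-38, -31, -27, -24, -23, -20, -19, -17, -16, -12, -10, -8, -6, -4, -2, -1, 0, 2, 3, 4, 7, 11, 13, 22}, so |A + A| = 24. Thus K = 24/7. For comparison, the minimum possible |A + A| over all 7-element sets is 2·7 − 1 = 13 (so min K = 13/7), attained only by arithmetic progressions.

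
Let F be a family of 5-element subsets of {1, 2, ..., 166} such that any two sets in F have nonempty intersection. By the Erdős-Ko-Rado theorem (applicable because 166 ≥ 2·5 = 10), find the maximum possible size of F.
max |F| = C(165, 4) = 29772765

The Erdős-Ko-Rado theorem states: for n ≥ 2k, an intersecting family of k-subsets of an n-element set has size at most C(n − 1, k − 1), with equality for 'star' families {A ⊆ [n] : |A| = k, i ∈ A} (fix an element i). For n = 166, k = 5: C(165, 4) = 29772765.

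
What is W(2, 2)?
W(2, 2) = 2 + 1 = 3

A 2-term AP is any pair of integers, so a monochromatic 2-AP exists iff some colour is used at least twice. With 2 colours, the colouring i ↦ i on {1, ..., 2} uses each colour once, avoiding any monochromatic pair, so W(2, 2) > 2. For {1, ..., 3}, pigeonhole forces two integers of the same colour, which form a monochromatic 2-AP. Hence W(2, 2) = 3.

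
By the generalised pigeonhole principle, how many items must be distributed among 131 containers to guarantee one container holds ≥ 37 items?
n = (37 − 1)·131 + 1 = 4717

By the generalised pigeonhole principle, to guarantee some box contains ≥ r objects we need more than (r − 1) · k objects total. Threshold: n = (r − 1) · k + 1. With r = 37 and k = 131: n = 36 · 131 + 1 = 4716 + 1 = 4717. For n = 4716 = 36 · 131, we can put exactly 36 objects in every box, avoiding 37 in any single one — so 4717 is tight.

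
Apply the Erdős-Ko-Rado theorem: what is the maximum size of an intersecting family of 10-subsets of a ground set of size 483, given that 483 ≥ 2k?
max |F| = C(482, 9) = 3589475655380880200

Erdős-Ko-Rado (1961): when n ≥ 2k, max |F| = C(n−1, k−1). The bound is attained by the star {A : i ∈ A} for any fixed i ∈ [n]. Here C(483−1, 10−1) = C(482, 9) = 3589475655380880200.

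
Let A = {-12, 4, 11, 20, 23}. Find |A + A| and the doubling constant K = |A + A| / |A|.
K = |A + A| / |A| = 14/5

Enumerate A + A = {a + b : a, b ∈ A}. With |A| = 5, there are |A|^2 = 25 ordered sum pairs; collecting distinct values, A + A = {-24, -8, -1, 8, 11, 15, 22, 24, 27, 31, 34, 40, 43, 46}, so |A + A| = 14. Thus K = 14/5. For comparison, the minimum possible |A + A| over all 5-element sets is 2·5 − 1 = 9 (so min K = 9/5), attained only by arithmetic progressions.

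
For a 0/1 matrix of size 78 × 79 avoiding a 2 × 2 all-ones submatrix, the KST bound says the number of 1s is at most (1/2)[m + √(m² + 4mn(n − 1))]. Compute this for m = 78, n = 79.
z(78, 79; 2, 2) ≤ (1/2)[78 + √(78² + 4·78·79·78)] = (1/2)[78 + √1928628] = 733.3753

Kővári–Sós–Turán: let r_1, ..., r_78 be the row sums and z = Σ r_i the total number of 1s. Each pair of columns can share at most one row with both entries 1 (else a 2×2 all-ones block appears), so Σ_i C(r_i, 2) ≤ C(79, 2) = 3081. By convexity Σ_i C(r_i, 2) ≥ 78·C(z/78, 2) = z(z − 78)/(2·78), giving z² − 78z − 78·79·78 ≤ 0 and hence z ≤ (1/2)[78 + √(6084 + 4·480636)] = (1/2)[78 + √1928628] ≈ (1/2)(78 + 1388.7505) = 733.3753.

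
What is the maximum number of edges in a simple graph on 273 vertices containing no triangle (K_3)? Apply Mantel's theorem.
ex(273, K_3) = ⌊273^2/4⌋ = 18632

Mantel (1907): a triangle-free graph on n vertices has at most ⌊n^2/4⌋ edges, with equality for the complete bipartite graph K_{⌊n/2⌋, ⌈n/2⌉}. For n = 273: ⌊273^2/4⌋ = ⌊74529/4⌋ = 18632. The extremal graph is K_{136, 137}, which has 136·137 = 18632 edges.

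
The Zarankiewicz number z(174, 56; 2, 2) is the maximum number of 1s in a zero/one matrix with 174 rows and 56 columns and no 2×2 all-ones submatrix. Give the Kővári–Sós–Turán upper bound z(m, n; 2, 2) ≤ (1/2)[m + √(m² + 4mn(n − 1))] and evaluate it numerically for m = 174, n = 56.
z(174, 56; 2, 2) ≤ (1/2)[174 + √(174² + 4·174·56·55)] = (1/2)[174 + √2173956] = 824.2171

Kővári–Sós–Turán: let r_1, ..., r_174 be the row sums and z = Σ r_i the total number of 1s. Each pair of columns can share at most one row with both entries 1 (else a 2×2 all-ones block appears), so Σ_i C(r_i, 2) ≤ C(56, 2) = 1540. By convexity Σ_i C(r_i, 2) ≥ 174·C(z/174, 2) = z(z − 174)/(2·174), giving z² − 174z − 174·56·55 ≤ 0 and hence z ≤ (1/2)[174 + √(30276 + 4·535920)] = (1/2)[174 + √2173956] ≈ (1/2)(174 + 1474.4341) = 824.2171.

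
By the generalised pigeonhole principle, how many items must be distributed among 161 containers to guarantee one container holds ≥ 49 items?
n = (49 − 1)·161 + 1 = 7729

By the generalised pigeonhole principle, to guarantee some box contains ≥ r objects we need more than (r − 1) · k objects total. Threshold: n = (r − 1) · k + 1. With r = 49 and k = 161: n = 48 · 161 + 1 = 7728 + 1 = 7729. For n = 7728 = 48 · 161, we can put exactly 48 objects in every box, avoiding 49 in any single one — so 7729 is tight.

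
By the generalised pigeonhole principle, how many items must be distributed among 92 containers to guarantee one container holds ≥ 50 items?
n = (50 − 1)·92 + 1 = 4509

By the generalised pigeonhole principle, to guarantee some box contains ≥ r objects we need more than (r − 1) · k objects total. Threshold: n = (r − 1) · k + 1. With r = 50 and k = 92: n = 49 · 92 + 1 = 4508 + 1 = 4509. For n = 4508 = 49 · 92, we can put exactly 49 objects in every box, avoiding 50 in any single one — so 4509 is tight.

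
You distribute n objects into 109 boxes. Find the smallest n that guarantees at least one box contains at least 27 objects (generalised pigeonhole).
n = (27 − 1)·109 + 1 = 2835

By the generalised pigeonhole principle, to guarantee some box contains ≥ r objects we need more than (r − 1) · k objects total. Threshold: n = (r − 1) · k + 1. With r = 27 and k = 109: n = 26 · 109 + 1 = 2834 + 1 = 2835. For n = 2834 = 26 · 109, we can put exactly 26 objects in every box, avoiding 27 in any single one — so 2835 is tight.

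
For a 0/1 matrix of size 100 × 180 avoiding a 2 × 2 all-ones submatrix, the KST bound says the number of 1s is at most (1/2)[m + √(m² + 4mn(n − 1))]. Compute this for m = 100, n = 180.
z(100, 180; 2, 2) ≤ (1/2)[100 + √(100² + 4·100·180·179)] = (1/2)[100 + √12898000] = 1845.6893

Kővári–Sós–Turán: let r_1, ..., r_100 be the row sums and z = Σ r_i the total number of 1s. Each pair of columns can share at most one row with both entries 1 (else a 2×2 all-ones block appears), so Σ_i C(r_i, 2) ≤ C(180, 2) = 16110. By convexity Σ_i C(r_i, 2) ≥ 100·C(z/100, 2) = z(z − 100)/(2·100), giving z² − 100z − 100·180·179 ≤ 0 and hence z ≤ (1/2)[100 + √(10000 + 4·3222000)] = (1/2)[100 + √12898000] ≈ (1/2)(100 + 3591.3786) = 1845.6893.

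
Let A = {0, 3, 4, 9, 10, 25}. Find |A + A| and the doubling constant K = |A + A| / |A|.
K = |A + A| / |A| = 20/6 = 10/3

Enumerate A + A = {a + b : a, b ∈ A}. With |A| = 6, there are |A|^2 = 36 ordered sum pairs; collecting distinct values, A + A = {0, 3, 4, 6, 7, 8, 9, 10, 12, 13, 14, 18, 19, 20, 25, 28, 29, 34, 35, 50}, so |A + A| = 20. Thus K = 20/6 = 10/3. For comparison, the minimum possible |A + A| over all 6-element sets is 2·6 − 1 = 11 (so min K = 11/6), attained only by arithmetic progressions.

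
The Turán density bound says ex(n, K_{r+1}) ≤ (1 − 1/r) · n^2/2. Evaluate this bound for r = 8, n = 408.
Turán density bound = (7/8) · 408^2/2 = 72828

Turán's theorem: ex(n, K_{r+1}) is achieved by the complete r-partite Turán graph T(n, r) with parts as balanced as possible, and is at most (1 − 1/r) · n^2/2. For r = 8, n = 408: the density bound is (7/8) · 166464/2 = 72828. Since 8 ∣ 408, the Turán graph T(408, 8) has parts of equal size 51, and its edge count e(T(408, 8)) = 72828 attains the density bound exactly.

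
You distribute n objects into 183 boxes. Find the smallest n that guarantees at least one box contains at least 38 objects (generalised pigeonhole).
n = (38 − 1)·183 + 1 = 6772

By the generalised pigeonhole principle, to guarantee some box contains ≥ r objects we need more than (r − 1) · k objects total. Threshold: n = (r − 1) · k + 1. With r = 38 and k = 183: n = 37 · 183 + 1 = 6771 + 1 = 6772. For n = 6771 = 37 · 183, we can put exactly 37 objects in every box, avoiding 38 in any single one — so 6772 is tight.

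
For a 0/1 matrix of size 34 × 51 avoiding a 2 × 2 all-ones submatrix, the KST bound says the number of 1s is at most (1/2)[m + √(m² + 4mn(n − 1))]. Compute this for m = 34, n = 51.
z(34, 51; 2, 2) ≤ (1/2)[34 + √(34² + 4·34·51·50)] = (1/2)[34 + √347956] = 311.939

Kővári–Sós–Turán: let r_1, ..., r_34 be the row sums and z = Σ r_i the total number of 1s. Each pair of columns can share at most one row with both entries 1 (else a 2×2 all-ones block appears), so Σ_i C(r_i, 2) ≤ C(51, 2) = 1275. By convexity Σ_i C(r_i, 2) ≥ 34·C(z/34, 2) = z(z − 34)/(2·34), giving z² − 34z − 34·51·50 ≤ 0 and hence z ≤ (1/2)[34 + √(1156 + 4·86700)] = (1/2)[34 + √347956] ≈ (1/2)(34 + 589.878) = 311.939.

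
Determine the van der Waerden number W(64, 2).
W(64, 2) = 64 + 1 = 65

A 2-term AP is any pair of integers, so a monochromatic 2-AP exists iff some colour is used at least twice. With 64 colours, the colouring i ↦ i on {1, ..., 64} uses each colour once, avoiding any monochromatic pair, so W(64, 2) > 64. For {1, ..., 65}, pigeonhole forces two integers of the same colour, which form a monochromatic 2-AP. Hence W(64, 2) = 65.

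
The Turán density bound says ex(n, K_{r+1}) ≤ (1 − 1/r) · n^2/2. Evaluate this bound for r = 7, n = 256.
Turán density bound = (6/7) · 256^2/2 = 196608/7 ≈ 28086.8571

Turán's theorem: ex(n, K_{r+1}) is achieved by the complete r-partite Turán graph T(n, r) with parts as balanced as possible, and is at most (1 − 1/r) · n^2/2. For r = 7, n = 256: the density bound is (6/7) · 65536/2 = 196608/7 ≈ 28086.8571. The integer-valued extremum is e(T(256, 7)) = 28086, which is strictly less than the density bound 196608/7 since 7 ∤ 256 (the parts of T(256, 7) cannot all be equal).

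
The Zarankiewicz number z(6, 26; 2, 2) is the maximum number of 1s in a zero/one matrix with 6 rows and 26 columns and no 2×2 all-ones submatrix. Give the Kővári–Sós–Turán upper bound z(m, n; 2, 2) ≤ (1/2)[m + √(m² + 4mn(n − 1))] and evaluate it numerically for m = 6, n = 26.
z(6, 26; 2, 2) ≤ (1/2)[6 + √(6² + 4·6·26·25)] = (1/2)[6 + √15636] = 65.522

Kővári–Sós–Turán: let r_1, ..., r_6 be the row sums and z = Σ r_i the total number of 1s. Each pair of columns can share at most one row with both entries 1 (else a 2×2 all-ones block appears), so Σ_i C(r_i, 2) ≤ C(26, 2) = 325. By convexity Σ_i C(r_i, 2) ≥ 6·C(z/6, 2) = z(z − 6)/(2·6), giving z² − 6z − 6·26·25 ≤ 0 and hence z ≤ (1/2)[6 + √(36 + 4·3900)] = (1/2)[6 + √15636] ≈ (1/2)(6 + 125.044) = 65.522.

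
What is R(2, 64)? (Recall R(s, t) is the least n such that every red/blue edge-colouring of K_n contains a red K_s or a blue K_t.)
R(2, 64) = 64

R(2, k) = k for all k ≥ 2: in a 2-colouring of K_k, either some edge is red (a red K_2) or all edges are blue (a blue K_k). And K_{63} coloured all-blue has no blue K_64, so R(2, 64) > 63. Hence R(2, 64) = 64.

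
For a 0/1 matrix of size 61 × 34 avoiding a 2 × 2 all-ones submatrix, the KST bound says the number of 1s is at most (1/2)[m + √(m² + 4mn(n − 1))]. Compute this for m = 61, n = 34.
z(61, 34; 2, 2) ≤ (1/2)[61 + √(61² + 4·61·34·33)] = (1/2)[61 + √277489] = 293.8861

Kővári–Sós–Turán: let r_1, ..., r_61 be the row sums and z = Σ r_i the total number of 1s. Each pair of columns can share at most one row with both entries 1 (else a 2×2 all-ones block appears), so Σ_i C(r_i, 2) ≤ C(34, 2) = 561. By convexity Σ_i C(r_i, 2) ≥ 61·C(z/61, 2) = z(z − 61)/(2·61), giving z² − 61z − 61·34·33 ≤ 0 and hence z ≤ (1/2)[61 + √(3721 + 4·68442)] = (1/2)[61 + √277489] ≈ (1/2)(61 + 526.7722) = 293.8861.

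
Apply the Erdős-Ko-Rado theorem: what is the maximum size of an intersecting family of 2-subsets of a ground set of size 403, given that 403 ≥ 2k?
max |F| = C(402, 1) = 402

Erdős-Ko-Rado (1961): when n ≥ 2k, max |F| = C(n−1, k−1). The bound is attained by the star {A : i ∈ A} for any fixed i ∈ [n]. Here C(403−1, 2−1) = C(402, 1) = 402.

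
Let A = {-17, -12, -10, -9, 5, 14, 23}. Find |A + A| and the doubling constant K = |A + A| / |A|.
K = |A + A| / |A| = 27/7

Enumerate A + A = {a + b : a, b ∈ A}. With |A| = 7, there are |A|^2 = 49 ordered sum pairs; collecting distinct values, A + A = {-34, -29, -27, -26, -24, -22, -21, -20, -19, -18, -12, -7, -5, -4, -3, 2, 4, 5, 6, 10, 11, 13, 14, 19, 28, 37, 46}, so |A + A| = 27. Thus K = 27/7. For comparison, the minimum possible |A + A| over all 7-element sets is 2·7 − 1 = 13 (so min K = 13/7), attained only by arithmetic progressions.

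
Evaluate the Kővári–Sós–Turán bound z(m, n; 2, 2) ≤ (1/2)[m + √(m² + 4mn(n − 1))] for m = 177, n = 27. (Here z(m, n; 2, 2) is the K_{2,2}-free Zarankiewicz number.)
z(177, 27; 2, 2) ≤ (1/2)[177 + √(177² + 4·177·27·26)] = (1/2)[177 + √528345] = 451.9367

Kővári–Sós–Turán: let r_1, ..., r_177 be the row sums and z = Σ r_i the total number of 1s. Each pair of columns can share at most one row with both entries 1 (else a 2×2 all-ones block appears), so Σ_i C(r_i, 2) ≤ C(27, 2) = 351. By convexity Σ_i C(r_i, 2) ≥ 177·C(z/177, 2) = z(z − 177)/(2·177), giving z² − 177z − 177·27·26 ≤ 0 and hence z ≤ (1/2)[177 + √(31329 + 4·124254)] = (1/2)[177 + √528345] ≈ (1/2)(177 + 726.8734) = 451.9367.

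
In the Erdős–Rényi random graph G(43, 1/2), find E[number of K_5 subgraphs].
E[# K_5] = C(43, 5) · (1/2)^C(5, 2) = 962598 / 2^10 = 481299/512 ≈ 940.037109

For each 5-subset S of vertices (there are C(43, 5) = 962598 such S), let X_S = 1 if S induces a K_5 (all C(5, 2) = 10 edges present). Then P(X_S = 1) = (1/2)^10 = 1/1024. By linearity of expectation, E[# K_5] = C(43, 5) · (1/2)^10 = 962598 / 1024 = 481299/512 ≈ 940.037109.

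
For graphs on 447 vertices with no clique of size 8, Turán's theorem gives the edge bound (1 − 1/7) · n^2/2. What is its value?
Turán density bound = (6/7) · 447^2/2 = 599427/7 ≈ 85632.4286

Turán's theorem: ex(n, K_{r+1}) is achieved by the complete r-partite Turán graph T(n, r) with parts as balanced as possible, and is at most (1 − 1/r) · n^2/2. For r = 7, n = 447: the density bound is (6/7) · 199809/2 = 599427/7 ≈ 85632.4286. The integer-valued extremum is e(T(447, 7)) = 85632, which is strictly less than the density bound 599427/7 since 7 ∤ 447 (the parts of T(447, 7) cannot all be equal).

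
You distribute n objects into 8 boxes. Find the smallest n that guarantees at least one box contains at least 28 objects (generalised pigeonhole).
n = (28 − 1)·8 + 1 = 217

By the generalised pigeonhole principle, to guarantee some box contains ≥ r objects we need more than (r − 1) · k objects total. Threshold: n = (r − 1) · k + 1. With r = 28 and k = 8: n = 27 · 8 + 1 = 216 + 1 = 217. For n = 216 = 27 · 8, we can put exactly 27 objects in every box, avoiding 28 in any single one — so 217 is tight.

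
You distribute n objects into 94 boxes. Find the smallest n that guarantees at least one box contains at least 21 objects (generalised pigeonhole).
n = (21 − 1)·94 + 1 = 1881

By the generalised pigeonhole principle, to guarantee some box contains ≥ r objects we need more than (r − 1) · k objects total. Threshold: n = (r − 1) · k + 1. With r = 21 and k = 94: n = 20 · 94 + 1 = 1880 + 1 = 1881. For n = 1880 = 20 · 94, we can put exactly 20 objects in every box, avoiding 21 in any single one — so 1881 is tight.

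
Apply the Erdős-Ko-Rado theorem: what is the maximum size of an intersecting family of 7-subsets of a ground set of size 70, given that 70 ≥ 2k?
max |F| = C(69, 6) = 119877472

The Erdős-Ko-Rado theorem states: for n ≥ 2k, an intersecting family of k-subsets of an n-element set has size at most C(n − 1, k − 1), with equality for 'star' families {A ⊆ [n] : |A| = k, i ∈ A} (fix an element i). For n = 70, k = 7: C(69, 6) = 119877472.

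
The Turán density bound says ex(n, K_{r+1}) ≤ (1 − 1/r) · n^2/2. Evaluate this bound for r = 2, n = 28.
Turán density bound = (1/2) · 28^2/2 = 196

Turán's theorem: ex(n, K_{r+1}) is achieved by the complete r-partite Turán graph T(n, r) with parts as balanced as possible, and is at most (1 − 1/r) · n^2/2. For r = 2, n = 28: the density bound is (1/2) · 784/2 = 196. Since 2 ∣ 28, the Turán graph T(28, 2) has parts of equal size 14, and its edge count e(T(28, 2)) = 196 attains the density bound exactly.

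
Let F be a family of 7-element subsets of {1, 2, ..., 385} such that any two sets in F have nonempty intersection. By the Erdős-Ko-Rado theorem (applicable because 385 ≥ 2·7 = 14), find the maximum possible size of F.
max |F| = C(384, 6) = 4281625192384

The Erdős-Ko-Rado theorem states: for n ≥ 2k, an intersecting family of k-subsets of an n-element set has size at most C(n − 1, k − 1), with equality for 'star' families {A ⊆ [n] : |A| = k, i ∈ A} (fix an element i). For n = 385, k = 7: C(384, 6) = 4281625192384.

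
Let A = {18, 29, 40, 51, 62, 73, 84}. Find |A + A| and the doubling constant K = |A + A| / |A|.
K = |A + A| / |A| = 13/7

Enumerate A + A = {a + b : a, b ∈ A}. With |A| = 7, there are |A|^2 = 49 ordered sum pairs; collecting distinct values, A + A = {36, 47, 58, 69, 80, 91, 102, 113, 124, 135, 146, 157, 168}, so |A + A| = 13. Thus K = 13/7. Here |A + A| = 2|A| − 1 = 13, the minimum possible — so K = 13/7 is minimal, which holds iff A is an arithmetic progression.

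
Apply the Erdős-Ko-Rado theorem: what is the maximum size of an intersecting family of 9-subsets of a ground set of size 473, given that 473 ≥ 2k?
max |F| = C(472, 8) = 57559191654724695

Erdős-Ko-Rado (1961): when n ≥ 2k, max |F| = C(n−1, k−1). The bound is attained by the star {A : i ∈ A} for any fixed i ∈ [n]. Here C(473−1, 9−1) = C(472, 8) = 57559191654724695.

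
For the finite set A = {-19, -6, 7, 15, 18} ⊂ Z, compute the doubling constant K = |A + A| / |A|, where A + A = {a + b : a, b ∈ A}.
K = |A + A| / |A| = 14/5

Enumerate A + A = {a + b : a, b ∈ A}. With |A| = 5, there are |A|^2 = 25 ordered sum pairs; collecting distinct values, A + A = {-38, -25, -12, -4, -1, 1, 9, 12, 14, 22, 25, 30, 33, 36}, so |A + A| = 14. Thus K = 14/5. For comparison, the minimum possible |A + A| over all 5-element sets is 2·5 − 1 = 9 (so min K = 9/5), attained only by arithmetic progressions.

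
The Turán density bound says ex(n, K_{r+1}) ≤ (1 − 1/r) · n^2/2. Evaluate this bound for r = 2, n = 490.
Turán density bound = (1/2) · 490^2/2 = 60025

Turán's theorem: ex(n, K_{r+1}) is achieved by the complete r-partite Turán graph T(n, r) with parts as balanced as possible, and is at most (1 − 1/r) · n^2/2. For r = 2, n = 490: the density bound is (1/2) · 240100/2 = 60025. Since 2 ∣ 490, the Turán graph T(490, 2) has parts of equal size 245, and its edge count e(T(490, 2)) = 60025 attains the density bound exactly.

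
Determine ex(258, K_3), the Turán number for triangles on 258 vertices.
ex(258, K_3) = ⌊258^2/4⌋ = 16641

Mantel (1907): a triangle-free graph on n vertices has at most ⌊n^2/4⌋ edges, with equality for the complete bipartite graph K_{⌊n/2⌋, ⌈n/2⌉}. For n = 258: ⌊258^2/4⌋ = ⌊66564/4⌋ = 16641. The extremal graph is K_{129, 129}, which has 129·129 = 16641 edges.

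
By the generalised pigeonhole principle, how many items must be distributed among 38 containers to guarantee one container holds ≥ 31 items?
n = (31 − 1)·38 + 1 = 1141

By the generalised pigeonhole principle, to guarantee some box contains ≥ r objects we need more than (r − 1) · k objects total. Threshold: n = (r − 1) · k + 1. With r = 31 and k = 38: n = 30 · 38 + 1 = 1140 + 1 = 1141. For n = 1140 = 30 · 38, we can put exactly 30 objects in every box, avoiding 31 in any single one — so 1141 is tight.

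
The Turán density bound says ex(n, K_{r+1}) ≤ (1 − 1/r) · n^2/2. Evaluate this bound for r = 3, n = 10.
Turán density bound = (2/3) · 10^2/2 = 100/3 ≈ 33.3333

Turán's theorem: ex(n, K_{r+1}) is achieved by the complete r-partite Turán graph T(n, r) with parts as balanced as possible, and is at most (1 − 1/r) · n^2/2. For r = 3, n = 10: the density bound is (2/3) · 100/2 = 100/3 ≈ 33.3333. The integer-valued extremum is e(T(10, 3)) = 33, which is strictly less than the density bound 100/3 since 3 ∤ 10 (the parts of T(10, 3) cannot all be equal).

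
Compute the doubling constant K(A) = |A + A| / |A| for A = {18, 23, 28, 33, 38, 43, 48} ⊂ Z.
K = |A + A| / |A| = 13/7

Enumerate A + A = {a + b : a, b ∈ A}. With |A| = 7, there are |A|^2 = 49 ordered sum pairs; collecting distinct values, A + A = {36, 41, 46, 51, 56, 61, 66, 71, 76, 81, 86, 91, 96}, so |A + A| = 13. Thus K = 13/7. Here |A + A| = 2|A| − 1 = 13, the minimum possible — so K = 13/7 is minimal, which holds iff A is an arithmetic progression.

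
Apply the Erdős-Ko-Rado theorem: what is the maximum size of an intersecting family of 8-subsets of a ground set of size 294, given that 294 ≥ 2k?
max |F| = C(293, 7) = 34220247753264

The Erdős-Ko-Rado theorem states: for n ≥ 2k, an intersecting family of k-subsets of an n-element set has size at most C(n − 1, k − 1), with equality for 'star' families {A ⊆ [n] : |A| = k, i ∈ A} (fix an element i). For n = 294, k = 8: C(293, 7) = 34220247753264.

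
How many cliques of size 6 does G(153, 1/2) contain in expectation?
E[# K_6] = C(153, 6) · (1/2)^C(6, 2) = 16133132940 / 2^15 = 4033283235/8192 ≈ 492344.144897

For each 6-subset S of vertices (there are C(153, 6) = 16133132940 such S), let X_S = 1 if S induces a K_6 (all C(6, 2) = 15 edges present). Then P(X_S = 1) = (1/2)^15 = 1/32768. By linearity of expectation, E[# K_6] = C(153, 6) · (1/2)^15 = 16133132940 / 32768 = 4033283235/8192 ≈ 492344.144897.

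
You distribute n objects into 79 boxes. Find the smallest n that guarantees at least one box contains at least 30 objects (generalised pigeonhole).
n = (30 − 1)·79 + 1 = 2292

By the generalised pigeonhole principle, to guarantee some box contains ≥ r objects we need more than (r − 1) · k objects total. Threshold: n = (r − 1) · k + 1. With r = 30 and k = 79: n = 29 · 79 + 1 = 2291 + 1 = 2292. For n = 2291 = 29 · 79, we can put exactly 29 objects in every box, avoiding 30 in any single one — so 2292 is tight.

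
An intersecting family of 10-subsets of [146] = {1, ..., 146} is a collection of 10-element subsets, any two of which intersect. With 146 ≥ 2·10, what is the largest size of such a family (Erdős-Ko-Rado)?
max |F| = C(145, 9) = 60611278580710

The Erdős-Ko-Rado theorem states: for n ≥ 2k, an intersecting family of k-subsets of an n-element set has size at most C(n − 1, k − 1), with equality for 'star' families {A ⊆ [n] : |A| = k, i ∈ A} (fix an element i). For n = 146, k = 10: C(145, 9) = 60611278580710.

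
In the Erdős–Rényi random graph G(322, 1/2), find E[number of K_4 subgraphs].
E[# K_4] = C(322, 4) · (1/2)^C(4, 2) = 439633040 / 2^6 = 27477065/4 = 6869266.25

For each 4-subset S of vertices (there are C(322, 4) = 439633040 such S), let X_S = 1 if S induces a K_4 (all C(4, 2) = 6 edges present). Then P(X_S = 1) = (1/2)^6 = 1/64. By linearity of expectation, E[# K_4] = C(322, 4) · (1/2)^6 = 439633040 / 64 = 27477065/4 = 6869266.25.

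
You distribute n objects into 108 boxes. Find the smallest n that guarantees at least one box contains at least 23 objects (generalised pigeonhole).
n = (23 − 1)·108 + 1 = 2377

By the generalised pigeonhole principle, to guarantee some box contains ≥ r objects we need more than (r − 1) · k objects total. Threshold: n = (r − 1) · k + 1. With r = 23 and k = 108: n = 22 · 108 + 1 = 2376 + 1 = 2377. For n = 2376 = 22 · 108, we can put exactly 22 objects in every box, avoiding 23 in any single one — so 2377 is tight.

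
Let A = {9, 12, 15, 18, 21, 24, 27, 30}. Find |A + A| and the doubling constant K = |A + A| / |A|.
K = |A + A| / |A| = 15/8

Enumerate A + A = {a + b : a, b ∈ A}. With |A| = 8, there are |A|^2 = 64 ordered sum pairs; collecting distinct values, A + A = {18, 21, 24, 27, 30, 33, 36, 39, 42, 45, 48, 51, 54, 57, 60}, so |A + A| = 15. Thus K = 15/8. Here |A + A| = 2|A| − 1 = 15, the minimum possible — so K = 15/8 is minimal, which holds iff A is an arithmetic progression.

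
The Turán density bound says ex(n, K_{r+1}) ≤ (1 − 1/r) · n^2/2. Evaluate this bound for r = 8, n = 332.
Turán density bound = (7/8) · 332^2/2 = 48223

Turán's theorem: ex(n, K_{r+1}) is achieved by the complete r-partite Turán graph T(n, r) with parts as balanced as possible, and is at most (1 − 1/r) · n^2/2. For r = 8, n = 332: the density bound is (7/8) · 110224/2 = 48223. The integer-valued extremum is e(T(332, 8)) = 48222, which is strictly less than the density bound 48223 since 8 ∤ 332 (the parts of T(332, 8) cannot all be equal).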